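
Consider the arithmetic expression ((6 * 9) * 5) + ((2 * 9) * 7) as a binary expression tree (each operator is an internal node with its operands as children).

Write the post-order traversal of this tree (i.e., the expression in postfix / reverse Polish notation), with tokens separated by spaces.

6 9 * 5 * 2 9 * 7 * +

Post-order on an expression tree gives postfix notation: for each operator, emit left operand, right operand, then the operator.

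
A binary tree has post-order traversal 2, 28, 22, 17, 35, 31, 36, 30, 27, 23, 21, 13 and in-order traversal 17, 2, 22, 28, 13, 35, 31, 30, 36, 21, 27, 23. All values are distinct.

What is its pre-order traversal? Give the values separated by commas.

The last element of post-order is the root; it splits in-order into left and right subtrees.
Root 13: left subtree has 4 nodes {17, 2, 22, 28}, right has 7 {35, 31, 30, 36, 21, 27, 23}.
  Root 17: left subtree has 0 nodes { }, right has 3 {2, 22, 28}.
    Root 22: left subtree has 1 node {2}, right has 1 {28}.
  Root 21: left subtree has 4 nodes {35, 31, 30, 36}, right has 2 {27, 23}.
    Root 30: left subtree has 2 nodes {35, 31}, right has 1 {36}.
      Root 31: left subtree has 1 node {35}, right has 0 { }.
    Root 23: left subtree has 1 node {27}, right has 0 { }.

13, 17, 22, 2, 28, 21, 30, 31, 35, 36, 23, 27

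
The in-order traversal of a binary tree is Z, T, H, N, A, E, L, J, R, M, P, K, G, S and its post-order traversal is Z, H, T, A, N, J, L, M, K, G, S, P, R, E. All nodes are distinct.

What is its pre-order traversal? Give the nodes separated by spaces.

The last element of post-order is the root; it splits in-order into left and right subtrees.
Root E: left subtree has 5 nodes {Z, T, H, N, A}, right has 8 {L, J, R, M, P, K, G, S}.
  Root N: left subtree has 3 nodes {Z, T, H}, right has 1 {A}.
    Root T: left subtree has 1 node {Z}, right has 1 {H}.
  Root R: left subtree has 2 nodes {L, J}, right has 5 {M, P, K, G, S}.
    Root L: left subtree has 0 nodes { }, right has 1 {J}.
    Root P: left subtree has 1 node {M}, right has 3 {K, G, S}.
      Root S: left subtree has 2 nodes {K, G}, right has 0 { }.
        Root G: left subtree has 1 node {K}, right has 0 { }.

E N T Z H A R L J P M S G K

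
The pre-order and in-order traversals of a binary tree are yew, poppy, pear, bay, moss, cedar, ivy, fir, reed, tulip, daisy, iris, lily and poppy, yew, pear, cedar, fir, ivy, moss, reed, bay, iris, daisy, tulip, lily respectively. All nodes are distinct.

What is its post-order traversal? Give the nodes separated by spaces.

poppy fir ivy cedar reed moss iris daisy lily tulip bay pear yew

The first element of pre-order is the root; it splits in-order into left and right subtrees.
Root yew: left subtree has 1 node {poppy}, right has 11 {pear, cedar, fir, ivy, moss, reed, bay, iris, daisy, tulip, lily}.
  Root pear: left subtree has 0 nodes { }, right has 10 {cedar, fir, ivy, moss, reed, bay, iris, daisy, tulip, lily}.
    Root bay: left subtree has 5 nodes {cedar, fir, ivy, moss, reed}, right has 4 {iris, daisy, tulip, lily}.
      Root moss: left subtree has 3 nodes {cedar, fir, ivy}, right has 1 {reed}.
        Root cedar: left subtree has 0 nodes { }, right has 2 {fir, ivy}.
          Root ivy: left subtree has 1 node {fir}, right has 0 { }.
      Root tulip: left subtree has 2 nodes {iris, daisy}, right has 1 {lily}.
        Root daisy: left subtree has 1 node {iris}, right has 0 { }.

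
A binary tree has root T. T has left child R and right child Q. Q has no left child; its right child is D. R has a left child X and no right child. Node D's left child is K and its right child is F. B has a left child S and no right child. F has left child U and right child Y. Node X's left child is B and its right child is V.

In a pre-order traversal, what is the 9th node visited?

Pre-order visits the node, then its left subtree, then its right subtree.
Visit T.
At T: go left to R.
  Visit R.
  At R: go left to X.
    Visit X.
    At X: go left to B.
      Visit B.
      At B: go left to S.
        S is a leaf — visit S.
      At B: no right child.
    At X: go right to V.
      V is a leaf — visit V.
  At R: no right child.
At T: go right to Q.
  Visit Q.
  At Q: no left child.
  At Q: go right to D.
    Visit D.
    At D: go left to K.
      K is a leaf — visit K.
    At D: go right to F.
      Visit F.
      At F: go left to U.
        U is a leaf — visit U.
      At F: go right to Y.
        Y is a leaf — visit Y.
Full pre-order sequence: T, R, X, B, S, V, Q, D, K, F, U, Y.

K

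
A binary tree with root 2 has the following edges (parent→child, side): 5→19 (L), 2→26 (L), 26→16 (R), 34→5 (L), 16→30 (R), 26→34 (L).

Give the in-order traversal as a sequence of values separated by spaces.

19 5 34 26 16 30 2

In-order visits the left subtree, then the node, then the right subtree.
At 2: go left to 26.
  At 26: go left to 34.
    At 34: go left to 5.
      At 5: go left to 19.
        19 is a leaf — visit 19.
      Visit 5.
      At 5: no right child.
    Visit 34.
    At 34: no right child.
  Visit 26.
  At 26: go right to 16.
    At 16: no left child.
    Visit 16.
    At 16: go right to 30.
      30 is a leaf — visit 30.
Visit 2.
At 2: no right child.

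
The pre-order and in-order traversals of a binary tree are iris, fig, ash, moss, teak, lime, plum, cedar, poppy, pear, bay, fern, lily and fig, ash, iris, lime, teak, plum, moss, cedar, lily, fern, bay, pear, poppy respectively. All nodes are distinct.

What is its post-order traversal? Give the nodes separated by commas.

The first element of pre-order is the root; it splits in-order into left and right subtrees.
Root iris: left subtree has 2 nodes {fig, ash}, right has 10 {lime, teak, plum, moss, cedar, lily, fern, bay, pear, poppy}.
  Root fig: left subtree has 0 nodes { }, right has 1 {ash}.
  Root moss: left subtree has 3 nodes {lime, teak, plum}, right has 6 {cedar, lily, fern, bay, pear, poppy}.
    Root teak: left subtree has 1 node {lime}, right has 1 {plum}.
    Root cedar: left subtree has 0 nodes { }, right has 5 {lily, fern, bay, pear, poppy}.
      Root poppy: left subtree has 4 nodes {lily, fern, bay, pear}, right has 0 { }.
        Root pear: left subtree has 3 nodes {lily, fern, bay}, right has 0 { }.
          Root bay: left subtree has 2 nodes {lily, fern}, right has 0 { }.
            Root fern: left subtree has 1 node {lily}, right has 0 { }.

ash, fig, lime, plum, teak, lily, fern, bay, pear, poppy, cedar, moss, iris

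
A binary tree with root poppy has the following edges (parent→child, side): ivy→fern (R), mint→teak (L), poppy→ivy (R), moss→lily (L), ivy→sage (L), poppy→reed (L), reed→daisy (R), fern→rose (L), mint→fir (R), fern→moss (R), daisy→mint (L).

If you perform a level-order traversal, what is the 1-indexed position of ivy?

3

Level-order visits nodes level by level from the root, left to right within each level.
Level 0: poppy
Level 1: reed, ivy
Level 2: daisy, sage, fern
Level 3: mint, rose, moss
Level 4: teak, fir, lily
Full level-order sequence: poppy, reed, ivy, daisy, sage, fern, mint, rose, moss, teak, fir, lily.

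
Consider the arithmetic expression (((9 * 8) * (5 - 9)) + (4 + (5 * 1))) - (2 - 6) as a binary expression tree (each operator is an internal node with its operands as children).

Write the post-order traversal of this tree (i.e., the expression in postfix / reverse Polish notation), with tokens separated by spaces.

Post-order on an expression tree gives postfix notation: for each operator, emit left operand, right operand, then the operator.

9 8 * 5 9 - * 4 5 1 * + + 2 6 - -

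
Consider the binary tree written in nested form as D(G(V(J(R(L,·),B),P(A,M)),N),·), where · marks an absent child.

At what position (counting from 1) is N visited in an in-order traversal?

In-order visits the left subtree, then the node, then the right subtree.
At D: go left to G.
  At G: go left to V.
    At V: go left to J.
      At J: go left to R.
        At R: go left to L.
          L is a leaf — visit L.
        Visit R.
        At R: no right child.
      Visit J.
      At J: go right to B.
        B is a leaf — visit B.
    Visit V.
    At V: go right to P.
      At P: go left to A.
        A is a leaf — visit A.
      Visit P.
      At P: go right to M.
        M is a leaf — visit M.
  Visit G.
  At G: go right to N.
    N is a leaf — visit N.
Visit D.
At D: no right child.
Full in-order sequence: L, R, J, B, V, A, P, M, G, N, D.

10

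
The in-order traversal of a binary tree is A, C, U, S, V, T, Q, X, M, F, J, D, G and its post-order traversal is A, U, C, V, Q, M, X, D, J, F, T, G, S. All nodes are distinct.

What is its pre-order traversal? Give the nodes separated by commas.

The last element of post-order is the root; it splits in-order into left and right subtrees.
Root S: left subtree has 3 nodes {A, C, U}, right has 9 {V, T, Q, X, M, F, J, D, G}.
  Root C: left subtree has 1 node {A}, right has 1 {U}.
  Root G: left subtree has 8 nodes {V, T, Q, X, M, F, J, D}, right has 0 { }.
    Root T: left subtree has 1 node {V}, right has 6 {Q, X, M, F, J, D}.
      Root F: left subtree has 3 nodes {Q, X, M}, right has 2 {J, D}.
        Root X: left subtree has 1 node {Q}, right has 1 {M}.
        Root J: left subtree has 0 nodes { }, right has 1 {D}.

S, C, A, U, G, T, V, F, X, Q, M, J, D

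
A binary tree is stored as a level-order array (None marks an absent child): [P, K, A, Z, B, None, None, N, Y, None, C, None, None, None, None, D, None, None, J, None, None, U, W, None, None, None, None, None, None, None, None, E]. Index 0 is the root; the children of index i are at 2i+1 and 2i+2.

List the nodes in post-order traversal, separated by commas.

E, D, N, J, Y, Z, U, W, C, B, K, A, P

Post-order visits the left subtree, then the right subtree, then the node.
At P: go left to K.
  At K: go left to Z.
    At Z: go left to N.
      At N: go left to D.
        At D: go left to E.
          E is a leaf — visit E.
        At D: no right child.
        Visit D.
      At N: no right child.
      Visit N.
    At Z: go right to Y.
      At Y: no left child.
      At Y: go right to J.
        J is a leaf — visit J.
      Visit Y.
    Visit Z.
  At K: go right to B.
    At B: no left child.
    At B: go right to C.
      At C: go left to U.
        U is a leaf — visit U.
      At C: go right to W.
        W is a leaf — visit W.
      Visit C.
    Visit B.
  Visit K.
At P: go right to A.
  A is a leaf — visit A.
Visit P.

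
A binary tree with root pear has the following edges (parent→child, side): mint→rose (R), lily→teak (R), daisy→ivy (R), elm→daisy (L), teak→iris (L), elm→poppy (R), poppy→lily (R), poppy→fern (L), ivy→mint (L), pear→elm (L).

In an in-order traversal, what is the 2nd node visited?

In-order visits the left subtree, then the node, then the right subtree.
At pear: go left to elm.
  At elm: go left to daisy.
    At daisy: no left child.
    Visit daisy.
    At daisy: go right to ivy.
      At ivy: go left to mint.
        At mint: no left child.
        Visit mint.
        At mint: go right to rose.
          rose is a leaf — visit rose.
      Visit ivy.
      At ivy: no right child.
  Visit elm.
  At elm: go right to poppy.
    At poppy: go left to fern.
      fern is a leaf — visit fern.
    Visit poppy.
    At poppy: go right to lily.
      At lily: no left child.
      Visit lily.
      At lily: go right to teak.
        At teak: go left to iris.
          iris is a leaf — visit iris.
        Visit teak.
        At teak: no right child.
Visit pear.
At pear: no right child.
Full in-order sequence: daisy, mint, rose, ivy, elm, fern, poppy, lily, iris, teak, pear.

mint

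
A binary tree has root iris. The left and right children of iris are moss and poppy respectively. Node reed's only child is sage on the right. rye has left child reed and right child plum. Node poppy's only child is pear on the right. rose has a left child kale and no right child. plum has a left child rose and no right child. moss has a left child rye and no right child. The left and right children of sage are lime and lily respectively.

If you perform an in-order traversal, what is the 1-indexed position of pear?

In-order visits the left subtree, then the node, then the right subtree.
At iris: go left to moss.
  At moss: go left to rye.
    At rye: go left to reed.
      At reed: no left child.
      Visit reed.
      At reed: go right to sage.
        At sage: go left to lime.
          lime is a leaf — visit lime.
        Visit sage.
        At sage: go right to lily.
          lily is a leaf — visit lily.
    Visit rye.
    At rye: go right to plum.
      At plum: go left to rose.
        At rose: go left to kale.
          kale is a leaf — visit kale.
        Visit rose.
        At rose: no right child.
      Visit plum.
      At plum: no right child.
  Visit moss.
  At moss: no right child.
Visit iris.
At iris: go right to poppy.
  At poppy: no left child.
  Visit poppy.
  At poppy: go right to pear.
    pear is a leaf — visit pear.
Full in-order sequence: reed, lime, sage, lily, rye, kale, rose, plum, moss, iris, poppy, pear.

12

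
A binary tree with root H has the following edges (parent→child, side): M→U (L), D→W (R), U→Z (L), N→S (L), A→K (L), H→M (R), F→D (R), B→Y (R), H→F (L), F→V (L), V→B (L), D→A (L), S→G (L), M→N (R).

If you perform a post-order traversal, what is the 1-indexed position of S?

12

Post-order visits the left subtree, then the right subtree, then the node.
At H: go left to F.
  At F: go left to V.
    At V: go left to B.
      At B: no left child.
      At B: go right to Y.
        Y is a leaf — visit Y.
      Visit B.
    At V: no right child.
    Visit V.
  At F: go right to D.
    At D: go left to A.
      At A: go left to K.
        K is a leaf — visit K.
      At A: no right child.
      Visit A.
    At D: go right to W.
      W is a leaf — visit W.
    Visit D.
  Visit F.
At H: go right to M.
  At M: go left to U.
    At U: go left to Z.
      Z is a leaf — visit Z.
    At U: no right child.
    Visit U.
  At M: go right to N.
    At N: go left to S.
      At S: go left to G.
        G is a leaf — visit G.
      At S: no right child.
      Visit S.
    At N: no right child.
    Visit N.
  Visit M.
Visit H.
Full post-order sequence: Y, B, V, K, A, W, D, F, Z, U, G, S, N, M, H.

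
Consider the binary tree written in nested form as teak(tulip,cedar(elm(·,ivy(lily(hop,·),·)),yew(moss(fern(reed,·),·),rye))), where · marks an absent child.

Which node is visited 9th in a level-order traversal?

lily

Level-order visits nodes level by level from the root, left to right within each level.
Level 0: teak
Level 1: tulip, cedar
Level 2: elm, yew
Level 3: ivy, moss, rye
Level 4: lily, fern
Level 5: hop, reed
Full level-order sequence: teak, tulip, cedar, elm, yew, ivy, moss, rye, lily, fern, hop, reed.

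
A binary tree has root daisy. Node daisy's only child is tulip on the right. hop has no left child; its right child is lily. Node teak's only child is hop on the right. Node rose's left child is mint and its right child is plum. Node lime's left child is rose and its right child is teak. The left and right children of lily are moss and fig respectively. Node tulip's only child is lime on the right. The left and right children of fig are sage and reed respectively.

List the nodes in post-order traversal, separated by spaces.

mint plum rose moss sage reed fig lily hop teak lime tulip daisy

Post-order visits the left subtree, then the right subtree, then the node.
At daisy: no left child.
At daisy: go right to tulip.
  At tulip: no left child.
  At tulip: go right to lime.
    At lime: go left to rose.
      At rose: go left to mint.
        mint is a leaf — visit mint.
      At rose: go right to plum.
        plum is a leaf — visit plum.
      Visit rose.
    At lime: go right to teak.
      At teak: no left child.
      At teak: go right to hop.
        At hop: no left child.
        At hop: go right to lily.
          At lily: go left to moss.
            moss is a leaf — visit moss.
          At lily: go right to fig.
            At fig: go left to sage.
              sage is a leaf — visit sage.
            At fig: go right to reed.
              reed is a leaf — visit reed.
            Visit fig.
          Visit lily.
        Visit hop.
      Visit teak.
    Visit lime.
  Visit tulip.
Visit daisy.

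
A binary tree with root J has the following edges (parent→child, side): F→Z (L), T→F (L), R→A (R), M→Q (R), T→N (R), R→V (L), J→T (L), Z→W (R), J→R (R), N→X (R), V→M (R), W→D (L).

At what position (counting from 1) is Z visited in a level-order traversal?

Level-order visits nodes level by level from the root, left to right within each level.
Level 0: J
Level 1: T, R
Level 2: F, N, V, A
Level 3: Z, X, M
Level 4: W, Q
Level 5: D
Full level-order sequence: J, T, R, F, N, V, A, Z, X, M, W, Q, D.

8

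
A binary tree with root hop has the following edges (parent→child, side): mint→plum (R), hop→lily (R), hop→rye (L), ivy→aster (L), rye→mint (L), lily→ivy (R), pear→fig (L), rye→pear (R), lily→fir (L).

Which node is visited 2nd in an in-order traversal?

plum

In-order visits the left subtree, then the node, then the right subtree.
At hop: go left to rye.
  At rye: go left to mint.
    At mint: no left child.
    Visit mint.
    At mint: go right to plum.
      plum is a leaf — visit plum.
  Visit rye.
  At rye: go right to pear.
    At pear: go left to fig.
      fig is a leaf — visit fig.
    Visit pear.
    At pear: no right child.
Visit hop.
At hop: go right to lily.
  At lily: go left to fir.
    fir is a leaf — visit fir.
  Visit lily.
  At lily: go right to ivy.
    At ivy: go left to aster.
      aster is a leaf — visit aster.
    Visit ivy.
    At ivy: no right child.
Full in-order sequence: mint, plum, rye, fig, pear, hop, fir, lily, aster, ivy.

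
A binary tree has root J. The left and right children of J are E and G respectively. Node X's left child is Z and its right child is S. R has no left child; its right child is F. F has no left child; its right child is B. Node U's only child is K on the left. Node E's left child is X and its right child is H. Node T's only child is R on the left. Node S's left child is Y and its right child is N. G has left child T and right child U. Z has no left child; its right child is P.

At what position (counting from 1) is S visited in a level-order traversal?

Level-order visits nodes level by level from the root, left to right within each level.
Level 0: J
Level 1: E, G
Level 2: X, H, T, U
Level 3: Z, S, R, K
Level 4: P, Y, N, F
Level 5: B
Full level-order sequence: J, E, G, X, H, T, U, Z, S, R, K, P, Y, N, F, B.

9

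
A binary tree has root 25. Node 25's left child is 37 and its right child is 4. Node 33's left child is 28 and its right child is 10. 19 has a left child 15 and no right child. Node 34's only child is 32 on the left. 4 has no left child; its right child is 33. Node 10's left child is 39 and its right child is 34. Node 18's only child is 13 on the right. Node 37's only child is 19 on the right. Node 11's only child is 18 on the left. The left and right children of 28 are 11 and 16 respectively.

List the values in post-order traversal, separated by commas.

15, 19, 37, 13, 18, 11, 16, 28, 39, 32, 34, 10, 33, 4, 25

Post-order visits the left subtree, then the right subtree, then the node.
At 25: go left to 37.
  At 37: no left child.
  At 37: go right to 19.
    At 19: go left to 15.
      15 is a leaf — visit 15.
    At 19: no right child.
    Visit 19.
  Visit 37.
At 25: go right to 4.
  At 4: no left child.
  At 4: go right to 33.
    At 33: go left to 28.
      At 28: go left to 11.
        At 11: go left to 18.
          At 18: no left child.
          At 18: go right to 13.
            13 is a leaf — visit 13.
          Visit 18.
        At 11: no right child.
        Visit 11.
      At 28: go right to 16.
        16 is a leaf — visit 16.
      Visit 28.
    At 33: go right to 10.
      At 10: go left to 39.
        39 is a leaf — visit 39.
      At 10: go right to 34.
        At 34: go left to 32.
          32 is a leaf — visit 32.
        At 34: no right child.
        Visit 34.
      Visit 10.
    Visit 33.
  Visit 4.
Visit 25.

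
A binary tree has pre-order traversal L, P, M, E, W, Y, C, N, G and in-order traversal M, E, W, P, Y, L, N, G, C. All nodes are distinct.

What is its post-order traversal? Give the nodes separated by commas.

The first element of pre-order is the root; it splits in-order into left and right subtrees.
Root L: left subtree has 5 nodes {M, E, W, P, Y}, right has 3 {N, G, C}.
  Root P: left subtree has 3 nodes {M, E, W}, right has 1 {Y}.
    Root M: left subtree has 0 nodes { }, right has 2 {E, W}.
      Root E: left subtree has 0 nodes { }, right has 1 {W}.
  Root C: left subtree has 2 nodes {N, G}, right has 0 { }.
    Root N: left subtree has 0 nodes { }, right has 1 {G}.

W, E, M, Y, P, G, N, C, L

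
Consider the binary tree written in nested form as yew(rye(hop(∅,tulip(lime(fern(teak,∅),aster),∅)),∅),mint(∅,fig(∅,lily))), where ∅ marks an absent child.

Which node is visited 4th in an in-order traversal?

In-order visits the left subtree, then the node, then the right subtree.
At yew: go left to rye.
  At rye: go left to hop.
    At hop: no left child.
    Visit hop.
    At hop: go right to tulip.
      At tulip: go left to lime.
        At lime: go left to fern.
          At fern: go left to teak.
            teak is a leaf — visit teak.
          Visit fern.
          At fern: no right child.
        Visit lime.
        At lime: go right to aster.
          aster is a leaf — visit aster.
      Visit tulip.
      At tulip: no right child.
  Visit rye.
  At rye: no right child.
Visit yew.
At yew: go right to mint.
  At mint: no left child.
  Visit mint.
  At mint: go right to fig.
    At fig: no left child.
    Visit fig.
    At fig: go right to lily.
      lily is a leaf — visit lily.
Full in-order sequence: hop, teak, fern, lime, aster, tulip, rye, yew, mint, fig, lily.

lime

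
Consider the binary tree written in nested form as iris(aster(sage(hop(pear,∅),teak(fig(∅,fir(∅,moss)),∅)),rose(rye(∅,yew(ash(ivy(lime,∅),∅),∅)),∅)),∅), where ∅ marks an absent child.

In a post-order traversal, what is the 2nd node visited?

Post-order visits the left subtree, then the right subtree, then the node.
At iris: go left to aster.
  At aster: go left to sage.
    At sage: go left to hop.
      At hop: go left to pear.
        pear is a leaf — visit pear.
      At hop: no right child.
      Visit hop.
    At sage: go right to teak.
      At teak: go left to fig.
        At fig: no left child.
        At fig: go right to fir.
          At fir: no left child.
          At fir: go right to moss.
            moss is a leaf — visit moss.
          Visit fir.
        Visit fig.
      At teak: no right child.
      Visit teak.
    Visit sage.
  At aster: go right to rose.
    At rose: go left to rye.
      At rye: no left child.
      At rye: go right to yew.
        At yew: go left to ash.
          At ash: go left to ivy.
            At ivy: go left to lime.
              lime is a leaf — visit lime.
            At ivy: no right child.
            Visit ivy.
          At ash: no right child.
          Visit ash.
        At yew: no right child.
        Visit yew.
      Visit rye.
    At rose: no right child.
    Visit rose.
  Visit aster.
At iris: no right child.
Visit iris.
Full post-order sequence: pear, hop, moss, fir, fig, teak, sage, lime, ivy, ash, yew, rye, rose, aster, iris.

hop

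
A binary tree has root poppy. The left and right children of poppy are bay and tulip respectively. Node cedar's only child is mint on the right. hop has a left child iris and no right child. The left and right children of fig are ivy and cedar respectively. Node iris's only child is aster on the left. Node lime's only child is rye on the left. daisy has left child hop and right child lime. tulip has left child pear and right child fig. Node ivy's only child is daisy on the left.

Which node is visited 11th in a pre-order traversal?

Pre-order visits the node, then its left subtree, then its right subtree.
Visit poppy.
At poppy: go left to bay.
  bay is a leaf — visit bay.
At poppy: go right to tulip.
  Visit tulip.
  At tulip: go left to pear.
    pear is a leaf — visit pear.
  At tulip: go right to fig.
    Visit fig.
    At fig: go left to ivy.
      Visit ivy.
      At ivy: go left to daisy.
        Visit daisy.
        At daisy: go left to hop.
          Visit hop.
          At hop: go left to iris.
            Visit iris.
            At iris: go left to aster.
              aster is a leaf — visit aster.
            At iris: no right child.
          At hop: no right child.
        At daisy: go right to lime.
          Visit lime.
          At lime: go left to rye.
            rye is a leaf — visit rye.
          At lime: no right child.
      At ivy: no right child.
    At fig: go right to cedar.
      Visit cedar.
      At cedar: no left child.
      At cedar: go right to mint.
        mint is a leaf — visit mint.
Full pre-order sequence: poppy, bay, tulip, pear, fig, ivy, daisy, hop, iris, aster, lime, rye, cedar, mint.

lime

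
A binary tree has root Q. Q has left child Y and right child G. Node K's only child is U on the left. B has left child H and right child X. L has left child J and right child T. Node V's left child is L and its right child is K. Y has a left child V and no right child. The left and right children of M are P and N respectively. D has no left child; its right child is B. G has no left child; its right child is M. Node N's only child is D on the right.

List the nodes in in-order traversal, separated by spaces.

In-order visits the left subtree, then the node, then the right subtree.
At Q: go left to Y.
  At Y: go left to V.
    At V: go left to L.
      At L: go left to J.
        J is a leaf — visit J.
      Visit L.
      At L: go right to T.
        T is a leaf — visit T.
    Visit V.
    At V: go right to K.
      At K: go left to U.
        U is a leaf — visit U.
      Visit K.
      At K: no right child.
  Visit Y.
  At Y: no right child.
Visit Q.
At Q: go right to G.
  At G: no left child.
  Visit G.
  At G: go right to M.
    At M: go left to P.
      P is a leaf — visit P.
    Visit M.
    At M: go right to N.
      At N: no left child.
      Visit N.
      At N: go right to D.
        At D: no left child.
        Visit D.
        At D: go right to B.
          At B: go left to H.
            H is a leaf — visit H.
          Visit B.
          At B: go right to X.
            X is a leaf — visit X.

J L T V U K Y Q G P M N D H B X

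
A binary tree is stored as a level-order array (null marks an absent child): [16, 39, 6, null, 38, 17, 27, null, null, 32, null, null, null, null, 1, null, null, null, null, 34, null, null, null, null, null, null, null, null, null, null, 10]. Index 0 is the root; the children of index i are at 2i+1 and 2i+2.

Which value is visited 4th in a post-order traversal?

39

Post-order visits the left subtree, then the right subtree, then the node.
At 16: go left to 39.
  At 39: no left child.
  At 39: go right to 38.
    At 38: go left to 32.
      At 32: go left to 34.
        34 is a leaf — visit 34.
      At 32: no right child.
      Visit 32.
    At 38: no right child.
    Visit 38.
  Visit 39.
At 16: go right to 6.
  At 6: go left to 17.
    17 is a leaf — visit 17.
  At 6: go right to 27.
    At 27: no left child.
    At 27: go right to 1.
      At 1: no left child.
      At 1: go right to 10.
        10 is a leaf — visit 10.
      Visit 1.
    Visit 27.
  Visit 6.
Visit 16.
Full post-order sequence: 34, 32, 38, 39, 17, 10, 1, 27, 6, 16.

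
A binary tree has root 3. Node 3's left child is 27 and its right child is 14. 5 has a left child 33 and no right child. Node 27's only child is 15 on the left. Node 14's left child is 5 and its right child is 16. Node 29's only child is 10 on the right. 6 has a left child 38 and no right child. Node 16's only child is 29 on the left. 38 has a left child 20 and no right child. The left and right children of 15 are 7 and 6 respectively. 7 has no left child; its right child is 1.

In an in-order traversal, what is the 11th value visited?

In-order visits the left subtree, then the node, then the right subtree.
At 3: go left to 27.
  At 27: go left to 15.
    At 15: go left to 7.
      At 7: no left child.
      Visit 7.
      At 7: go right to 1.
        1 is a leaf — visit 1.
    Visit 15.
    At 15: go right to 6.
      At 6: go left to 38.
        At 38: go left to 20.
          20 is a leaf — visit 20.
        Visit 38.
        At 38: no right child.
      Visit 6.
      At 6: no right child.
  Visit 27.
  At 27: no right child.
Visit 3.
At 3: go right to 14.
  At 14: go left to 5.
    At 5: go left to 33.
      33 is a leaf — visit 33.
    Visit 5.
    At 5: no right child.
  Visit 14.
  At 14: go right to 16.
    At 16: go left to 29.
      At 29: no left child.
      Visit 29.
      At 29: go right to 10.
        10 is a leaf — visit 10.
    Visit 16.
    At 16: no right child.
Full in-order sequence: 7, 1, 15, 20, 38, 6, 27, 3, 33, 5, 14, 29, 10, 16.

14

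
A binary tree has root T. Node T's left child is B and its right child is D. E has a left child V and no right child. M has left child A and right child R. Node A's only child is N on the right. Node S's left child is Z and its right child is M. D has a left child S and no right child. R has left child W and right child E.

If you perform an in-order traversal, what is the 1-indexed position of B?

In-order visits the left subtree, then the node, then the right subtree.
At T: go left to B.
  B is a leaf — visit B.
Visit T.
At T: go right to D.
  At D: go left to S.
    At S: go left to Z.
      Z is a leaf — visit Z.
    Visit S.
    At S: go right to M.
      At M: go left to A.
        At A: no left child.
        Visit A.
        At A: go right to N.
          N is a leaf — visit N.
      Visit M.
      At M: go right to R.
        At R: go left to W.
          W is a leaf — visit W.
        Visit R.
        At R: go right to E.
          At E: go left to V.
            V is a leaf — visit V.
          Visit E.
          At E: no right child.
  Visit D.
  At D: no right child.
Full in-order sequence: B, T, Z, S, A, N, M, W, R, V, E, D.

1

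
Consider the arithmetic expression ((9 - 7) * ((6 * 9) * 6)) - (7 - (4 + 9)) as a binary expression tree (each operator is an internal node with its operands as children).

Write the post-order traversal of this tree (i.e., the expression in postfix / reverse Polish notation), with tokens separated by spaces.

9 7 - 6 9 * 6 * * 7 4 9 + - -

Post-order on an expression tree gives postfix notation: for each operator, emit left operand, right operand, then the operator.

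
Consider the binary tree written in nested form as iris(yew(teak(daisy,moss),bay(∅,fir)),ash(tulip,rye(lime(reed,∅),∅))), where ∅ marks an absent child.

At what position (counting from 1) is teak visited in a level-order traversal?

4

Level-order visits nodes level by level from the root, left to right within each level.
Level 0: iris
Level 1: yew, ash
Level 2: teak, bay, tulip, rye
Level 3: daisy, moss, fir, lime
Level 4: reed
Full level-order sequence: iris, yew, ash, teak, bay, tulip, rye, daisy, moss, fir, lime, reed.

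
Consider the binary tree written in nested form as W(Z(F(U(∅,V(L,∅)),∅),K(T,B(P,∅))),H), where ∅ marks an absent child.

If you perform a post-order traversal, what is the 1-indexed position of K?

Post-order visits the left subtree, then the right subtree, then the node.
At W: go left to Z.
  At Z: go left to F.
    At F: go left to U.
      At U: no left child.
      At U: go right to V.
        At V: go left to L.
          L is a leaf — visit L.
        At V: no right child.
        Visit V.
      Visit U.
    At F: no right child.
    Visit F.
  At Z: go right to K.
    At K: go left to T.
      T is a leaf — visit T.
    At K: go right to B.
      At B: go left to P.
        P is a leaf — visit P.
      At B: no right child.
      Visit B.
    Visit K.
  Visit Z.
At W: go right to H.
  H is a leaf — visit H.
Visit W.
Full post-order sequence: L, V, U, F, T, P, B, K, Z, H, W.

8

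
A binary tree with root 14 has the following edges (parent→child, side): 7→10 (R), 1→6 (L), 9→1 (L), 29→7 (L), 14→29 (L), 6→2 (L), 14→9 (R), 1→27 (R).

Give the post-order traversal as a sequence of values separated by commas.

10, 7, 29, 2, 6, 27, 1, 9, 14

Post-order visits the left subtree, then the right subtree, then the node.
At 14: go left to 29.
  At 29: go left to 7.
    At 7: no left child.
    At 7: go right to 10.
      10 is a leaf — visit 10.
    Visit 7.
  At 29: no right child.
  Visit 29.
At 14: go right to 9.
  At 9: go left to 1.
    At 1: go left to 6.
      At 6: go left to 2.
        2 is a leaf — visit 2.
      At 6: no right child.
      Visit 6.
    At 1: go right to 27.
      27 is a leaf — visit 27.
    Visit 1.
  At 9: no right child.
  Visit 9.
Visit 14.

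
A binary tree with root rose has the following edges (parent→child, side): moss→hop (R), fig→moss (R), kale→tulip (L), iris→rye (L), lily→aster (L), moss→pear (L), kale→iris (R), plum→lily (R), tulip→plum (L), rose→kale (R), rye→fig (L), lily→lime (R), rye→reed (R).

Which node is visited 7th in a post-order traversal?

hop

Post-order visits the left subtree, then the right subtree, then the node.
At rose: no left child.
At rose: go right to kale.
  At kale: go left to tulip.
    At tulip: go left to plum.
      At plum: no left child.
      At plum: go right to lily.
        At lily: go left to aster.
          aster is a leaf — visit aster.
        At lily: go right to lime.
          lime is a leaf — visit lime.
        Visit lily.
      Visit plum.
    At tulip: no right child.
    Visit tulip.
  At kale: go right to iris.
    At iris: go left to rye.
      At rye: go left to fig.
        At fig: no left child.
        At fig: go right to moss.
          At moss: go left to pear.
            pear is a leaf — visit pear.
          At moss: go right to hop.
            hop is a leaf — visit hop.
          Visit moss.
        Visit fig.
      At rye: go right to reed.
        reed is a leaf — visit reed.
      Visit rye.
    At iris: no right child.
    Visit iris.
  Visit kale.
Visit rose.
Full post-order sequence: aster, lime, lily, plum, tulip, pear, hop, moss, fig, reed, rye, iris, kale, rose.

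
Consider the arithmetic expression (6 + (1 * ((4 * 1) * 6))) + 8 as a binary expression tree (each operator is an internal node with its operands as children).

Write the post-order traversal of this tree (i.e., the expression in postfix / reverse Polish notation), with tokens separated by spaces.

6 1 4 1 * 6 * * + 8 +

Post-order on an expression tree gives postfix notation: for each operator, emit left operand, right operand, then the operator.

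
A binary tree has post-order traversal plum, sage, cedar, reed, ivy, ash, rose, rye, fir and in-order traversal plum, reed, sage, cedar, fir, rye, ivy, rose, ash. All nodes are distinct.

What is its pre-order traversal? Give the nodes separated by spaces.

The last element of post-order is the root; it splits in-order into left and right subtrees.
Root fir: left subtree has 4 nodes {plum, reed, sage, cedar}, right has 4 {rye, ivy, rose, ash}.
  Root reed: left subtree has 1 node {plum}, right has 2 {sage, cedar}.
    Root cedar: left subtree has 1 node {sage}, right has 0 { }.
  Root rye: left subtree has 0 nodes { }, right has 3 {ivy, rose, ash}.
    Root rose: left subtree has 1 node {ivy}, right has 1 {ash}.

fir reed plum cedar sage rye rose ivy ash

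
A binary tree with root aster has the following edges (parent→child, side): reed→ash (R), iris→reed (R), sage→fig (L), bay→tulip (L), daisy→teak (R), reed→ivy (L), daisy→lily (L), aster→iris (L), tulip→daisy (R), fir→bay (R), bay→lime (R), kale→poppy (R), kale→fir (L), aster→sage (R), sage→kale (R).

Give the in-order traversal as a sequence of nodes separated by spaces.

iris ivy reed ash aster fig sage fir tulip lily daisy teak bay lime kale poppy

In-order visits the left subtree, then the node, then the right subtree.
At aster: go left to iris.
  At iris: no left child.
  Visit iris.
  At iris: go right to reed.
    At reed: go left to ivy.
      ivy is a leaf — visit ivy.
    Visit reed.
    At reed: go right to ash.
      ash is a leaf — visit ash.
Visit aster.
At aster: go right to sage.
  At sage: go left to fig.
    fig is a leaf — visit fig.
  Visit sage.
  At sage: go right to kale.
    At kale: go left to fir.
      At fir: no left child.
      Visit fir.
      At fir: go right to bay.
        At bay: go left to tulip.
          At tulip: no left child.
          Visit tulip.
          At tulip: go right to daisy.
            At daisy: go left to lily.
              lily is a leaf — visit lily.
            Visit daisy.
            At daisy: go right to teak.
              teak is a leaf — visit teak.
        Visit bay.
        At bay: go right to lime.
          lime is a leaf — visit lime.
    Visit kale.
    At kale: go right to poppy.
      poppy is a leaf — visit poppy.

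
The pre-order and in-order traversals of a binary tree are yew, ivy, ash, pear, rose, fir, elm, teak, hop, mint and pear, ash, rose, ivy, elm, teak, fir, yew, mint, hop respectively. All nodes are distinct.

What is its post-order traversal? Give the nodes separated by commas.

pear, rose, ash, teak, elm, fir, ivy, mint, hop, yew

The first element of pre-order is the root; it splits in-order into left and right subtrees.
Root yew: left subtree has 7 nodes {pear, ash, rose, ivy, elm, teak, fir}, right has 2 {mint, hop}.
  Root ivy: left subtree has 3 nodes {pear, ash, rose}, right has 3 {elm, teak, fir}.
    Root ash: left subtree has 1 node {pear}, right has 1 {rose}.
    Root fir: left subtree has 2 nodes {elm, teak}, right has 0 { }.
      Root elm: left subtree has 0 nodes { }, right has 1 {teak}.
  Root hop: left subtree has 1 node {mint}, right has 0 { }.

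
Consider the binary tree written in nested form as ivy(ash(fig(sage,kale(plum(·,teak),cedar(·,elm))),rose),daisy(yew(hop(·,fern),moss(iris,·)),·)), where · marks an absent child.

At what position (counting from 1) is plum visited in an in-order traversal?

3

In-order visits the left subtree, then the node, then the right subtree.
At ivy: go left to ash.
  At ash: go left to fig.
    At fig: go left to sage.
      sage is a leaf — visit sage.
    Visit fig.
    At fig: go right to kale.
      At kale: go left to plum.
        At plum: no left child.
        Visit plum.
        At plum: go right to teak.
          teak is a leaf — visit teak.
      Visit kale.
      At kale: go right to cedar.
        At cedar: no left child.
        Visit cedar.
        At cedar: go right to elm.
          elm is a leaf — visit elm.
  Visit ash.
  At ash: go right to rose.
    rose is a leaf — visit rose.
Visit ivy.
At ivy: go right to daisy.
  At daisy: go left to yew.
    At yew: go left to hop.
      At hop: no left child.
      Visit hop.
      At hop: go right to fern.
        fern is a leaf — visit fern.
    Visit yew.
    At yew: go right to moss.
      At moss: go left to iris.
        iris is a leaf — visit iris.
      Visit moss.
      At moss: no right child.
  Visit daisy.
  At daisy: no right child.
Full in-order sequence: sage, fig, plum, teak, kale, cedar, elm, ash, rose, ivy, hop, fern, yew, iris, moss, daisy.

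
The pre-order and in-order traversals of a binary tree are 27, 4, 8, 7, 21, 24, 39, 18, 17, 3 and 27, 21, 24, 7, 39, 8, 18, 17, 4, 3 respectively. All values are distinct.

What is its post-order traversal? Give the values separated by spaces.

24 21 39 7 17 18 8 3 4 27

The first element of pre-order is the root; it splits in-order into left and right subtrees.
Root 27: left subtree has 0 nodes { }, right has 9 {21, 24, 7, 39, 8, 18, 17, 4, 3}.
  Root 4: left subtree has 7 nodes {21, 24, 7, 39, 8, 18, 17}, right has 1 {3}.
    Root 8: left subtree has 4 nodes {21, 24, 7, 39}, right has 2 {18, 17}.
      Root 7: left subtree has 2 nodes {21, 24}, right has 1 {39}.
        Root 21: left subtree has 0 nodes { }, right has 1 {24}.
      Root 18: left subtree has 0 nodes { }, right has 1 {17}.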